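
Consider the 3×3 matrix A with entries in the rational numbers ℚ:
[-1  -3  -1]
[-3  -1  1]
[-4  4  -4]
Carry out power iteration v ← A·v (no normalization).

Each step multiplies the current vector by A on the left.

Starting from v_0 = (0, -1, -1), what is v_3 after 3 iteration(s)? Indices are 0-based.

v_3 = (56, 8, 32)

v_0 = (0, -1, -1).
v_1 = A·v_0 = (4, 0, 0).
v_2 = A·v_1 = (-4, -12, -16).
v_3 = A·v_2 = (56, 8, 32).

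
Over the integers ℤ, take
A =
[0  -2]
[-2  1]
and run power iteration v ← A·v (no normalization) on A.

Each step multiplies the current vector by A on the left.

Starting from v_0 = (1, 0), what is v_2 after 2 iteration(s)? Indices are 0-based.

v_2 = (4, -2)

v_0 = (1, 0).
v_1 = A·v_0 = (0, -2).
v_2 = A·v_1 = (4, -2).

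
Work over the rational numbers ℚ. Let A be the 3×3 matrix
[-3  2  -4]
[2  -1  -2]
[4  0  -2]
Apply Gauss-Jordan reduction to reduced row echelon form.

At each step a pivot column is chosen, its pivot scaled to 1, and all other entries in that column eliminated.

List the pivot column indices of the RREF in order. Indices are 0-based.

pivot columns: 0, 1, 2

step 1: normalize row 0 (÷-3) = (1, -2/3, 4/3)
  row 1: subtract 2×row0 = (0, 1/3, -14/3)
  row 2: subtract 4×row0 = (0, 8/3, -22/3)
step 2: normalize row 1 (÷1/3) = (0, 1, -14)
  row 0: subtract -2/3×row1 = (1, 0, -8)
  row 2: subtract 8/3×row1 = (0, 0, 30)
step 3: normalize row 2 (÷30) = (0, 0, 1)
  row 0: subtract -8×row2 = (1, 0, 0)
  row 1: subtract -14×row2 = (0, 1, 0)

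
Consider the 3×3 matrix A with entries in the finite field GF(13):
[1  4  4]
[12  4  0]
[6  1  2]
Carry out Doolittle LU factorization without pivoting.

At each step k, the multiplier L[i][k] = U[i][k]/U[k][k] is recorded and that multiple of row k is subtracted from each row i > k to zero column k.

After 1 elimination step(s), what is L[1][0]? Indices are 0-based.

L[1][0] = 12

[col 0] pivot 1
  R1 -= 12*R0 → (0, 8, 4)  (L[1][0] := 12)
  R2 -= 6*R0 → (0, 3, 4)  (L[2][0] := 6)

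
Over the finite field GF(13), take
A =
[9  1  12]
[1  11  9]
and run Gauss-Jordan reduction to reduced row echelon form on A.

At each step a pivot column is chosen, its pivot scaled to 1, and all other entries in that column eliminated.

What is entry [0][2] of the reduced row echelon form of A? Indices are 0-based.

M[0][2] = 12

step 1: normalize row 0 (÷9) = (1, 3, 10)
  row 1: subtract 1×row0 = (0, 8, 12)
step 2: normalize row 1 (÷8) = (0, 1, 8)
  row 0: subtract 3×row1 = (1, 0, 12)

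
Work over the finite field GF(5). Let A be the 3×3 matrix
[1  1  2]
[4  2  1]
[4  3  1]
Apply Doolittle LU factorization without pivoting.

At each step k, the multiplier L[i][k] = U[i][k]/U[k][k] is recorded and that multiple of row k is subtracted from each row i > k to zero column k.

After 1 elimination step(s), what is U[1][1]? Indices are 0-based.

U[1][1] = 3

k=0: U[0][0]=1
  eliminate (1,0): mult=4, new row 1: (0, 3, 3); set L[1][0]=4
  eliminate (2,0): mult=4, new row 2: (0, 4, 3); set L[2][0]=4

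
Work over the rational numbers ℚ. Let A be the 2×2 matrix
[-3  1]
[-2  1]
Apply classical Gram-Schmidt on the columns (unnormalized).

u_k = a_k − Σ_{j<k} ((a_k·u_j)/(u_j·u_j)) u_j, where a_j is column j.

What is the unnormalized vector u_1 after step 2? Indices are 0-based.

u_1 = (-2/13, 3/13)

Step 1: u_0 = a_0 = (-3, -2).
Step 2: u_1 = a_1 − (-5/13)·u_0 = (-2/13, 3/13).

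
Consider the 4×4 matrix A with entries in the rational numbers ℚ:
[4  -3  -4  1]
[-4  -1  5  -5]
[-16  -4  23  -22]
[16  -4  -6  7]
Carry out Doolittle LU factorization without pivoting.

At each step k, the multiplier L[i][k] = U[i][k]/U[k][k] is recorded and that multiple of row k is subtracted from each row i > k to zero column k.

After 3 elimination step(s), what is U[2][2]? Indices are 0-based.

Step 1: pivot at (0,0) is 4.
  row1 ← row1 − (-1)·row0  ⇒  L[1][0]=-1, U row1=(0, -4, 1, -4)
  row2 ← row2 − (-4)·row0  ⇒  L[2][0]=-4, U row2=(0, -16, 7, -18)
  row3 ← row3 − (4)·row0  ⇒  L[3][0]=4, U row3=(0, 8, 10, 3)
Step 2: pivot at (1,1) is -4.
  row2 ← row2 − (4)·row1  ⇒  L[2][1]=4, U row2=(0, 0, 3, -2)
  row3 ← row3 − (-2)·row1  ⇒  L[3][1]=-2, U row3=(0, 0, 12, -5)
Step 3: pivot at (2,2) is 3.
  row3 ← row3 − (4)·row2  ⇒  L[3][2]=4, U row3=(0, 0, 0, 3)

U[2][2] = 3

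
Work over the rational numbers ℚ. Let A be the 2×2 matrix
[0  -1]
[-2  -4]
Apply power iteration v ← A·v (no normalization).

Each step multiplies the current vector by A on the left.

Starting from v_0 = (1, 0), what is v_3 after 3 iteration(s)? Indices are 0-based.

v_3 = (-8, -36)

v_0 = (1, 0).
v_1 = A·v_0 = (0, -2).
v_2 = A·v_1 = (2, 8).
v_3 = A·v_2 = (-8, -36).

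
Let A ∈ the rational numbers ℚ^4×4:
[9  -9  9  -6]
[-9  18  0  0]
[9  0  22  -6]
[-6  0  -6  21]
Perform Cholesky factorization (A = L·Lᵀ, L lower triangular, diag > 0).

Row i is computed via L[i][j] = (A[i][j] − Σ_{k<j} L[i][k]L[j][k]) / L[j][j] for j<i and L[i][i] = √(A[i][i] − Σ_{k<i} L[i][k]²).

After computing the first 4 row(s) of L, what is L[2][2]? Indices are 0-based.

L[2][2] = 2

Step 1: L[0][0] = √(9) = 3.
  L[1][0] = (-9) / L[0][0] = -3.
Step 2: L[1][1] = √(9) = 3.
  L[2][0] = (9) / L[0][0] = 3.
  L[2][1] = (9) / L[1][1] = 3.
Step 3: L[2][2] = √(4) = 2.
  L[3][0] = (-6) / L[0][0] = -2.
  L[3][1] = (-6) / L[1][1] = -2.
  L[3][2] = (6) / L[2][2] = 3.
Step 4: L[3][3] = √(4) = 2.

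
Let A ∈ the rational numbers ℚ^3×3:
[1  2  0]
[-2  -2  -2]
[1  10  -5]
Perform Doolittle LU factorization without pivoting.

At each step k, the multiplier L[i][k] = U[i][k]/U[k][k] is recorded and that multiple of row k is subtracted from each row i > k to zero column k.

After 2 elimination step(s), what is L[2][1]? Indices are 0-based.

L[2][1] = 4

[col 0] pivot 1
  R1 -= -2*R0 → (0, 2, -2)  (L[1][0] := -2)
  R2 -= 1*R0 → (0, 8, -5)  (L[2][0] := 1)
[col 1] pivot 2
  R2 -= 4*R1 → (0, 0, 3)  (L[2][1] := 4)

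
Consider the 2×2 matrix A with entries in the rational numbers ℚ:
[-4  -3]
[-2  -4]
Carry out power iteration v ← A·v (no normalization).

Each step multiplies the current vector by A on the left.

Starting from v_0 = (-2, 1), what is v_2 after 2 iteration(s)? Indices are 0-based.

v_0 = (-2, 1).
v_1 = A·v_0 = (5, 0).
v_2 = A·v_1 = (-20, -10).

v_2 = (-20, -10)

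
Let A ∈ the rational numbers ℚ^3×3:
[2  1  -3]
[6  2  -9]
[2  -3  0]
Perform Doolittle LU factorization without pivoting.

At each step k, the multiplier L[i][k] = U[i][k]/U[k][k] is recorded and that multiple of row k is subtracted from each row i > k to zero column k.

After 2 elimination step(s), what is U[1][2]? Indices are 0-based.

[col 0] pivot 2
  R1 -= 3*R0 → (0, -1, 0)  (L[1][0] := 3)
  R2 -= 1*R0 → (0, -4, 3)  (L[2][0] := 1)
[col 1] pivot -1
  R2 -= 4*R1 → (0, 0, 3)  (L[2][1] := 4)

U[1][2] = 0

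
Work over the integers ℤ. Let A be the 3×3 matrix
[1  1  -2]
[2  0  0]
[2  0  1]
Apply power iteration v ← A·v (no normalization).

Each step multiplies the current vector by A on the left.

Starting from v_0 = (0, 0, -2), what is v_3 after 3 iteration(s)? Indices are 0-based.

v_3 = (4, 16, 22)

v_0 = (0, 0, -2).
v_1 = A·v_0 = (4, 0, -2).
v_2 = A·v_1 = (8, 8, 6).
v_3 = A·v_2 = (4, 16, 22).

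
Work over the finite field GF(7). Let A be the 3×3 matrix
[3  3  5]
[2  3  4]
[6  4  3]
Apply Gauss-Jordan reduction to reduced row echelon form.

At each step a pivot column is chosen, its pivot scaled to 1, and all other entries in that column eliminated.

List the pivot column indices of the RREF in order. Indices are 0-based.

pivot columns: 0, 1, 2

[1] R0 /= 3  ⇒  (1, 1, 4)
     R1 -= 2·R0  ⇒  (0, 1, 3)
     R2 -= 6·R0  ⇒  (0, 5, 0)
[2] R1 /= 1  ⇒  (0, 1, 3)
     R0 -= 1·R1  ⇒  (1, 0, 1)
     R2 -= 5·R1  ⇒  (0, 0, 6)
[3] R2 /= 6  ⇒  (0, 0, 1)
     R0 -= 1·R2  ⇒  (1, 0, 0)
     R1 -= 3·R2  ⇒  (0, 1, 0)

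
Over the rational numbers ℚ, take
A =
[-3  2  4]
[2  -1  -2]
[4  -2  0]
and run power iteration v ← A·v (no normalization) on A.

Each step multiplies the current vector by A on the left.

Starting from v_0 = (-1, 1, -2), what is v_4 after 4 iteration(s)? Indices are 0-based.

v_0 = (-1, 1, -2).
v_1 = A·v_0 = (-3, 1, -6).
v_2 = A·v_1 = (-13, 5, -14).
v_3 = A·v_2 = (-7, -3, -62).
v_4 = A·v_3 = (-233, 113, -22).

v_4 = (-233, 113, -22)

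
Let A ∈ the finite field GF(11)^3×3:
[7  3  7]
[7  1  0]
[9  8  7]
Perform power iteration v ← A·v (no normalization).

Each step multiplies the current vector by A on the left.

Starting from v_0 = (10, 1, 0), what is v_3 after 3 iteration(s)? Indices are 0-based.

v_3 = (1, 2, 0)

v_0 = (10, 1, 0).
v_1 = A·v_0 = (7, 5, 10).
v_2 = A·v_1 = (2, 10, 8).
v_3 = A·v_2 = (1, 2, 0).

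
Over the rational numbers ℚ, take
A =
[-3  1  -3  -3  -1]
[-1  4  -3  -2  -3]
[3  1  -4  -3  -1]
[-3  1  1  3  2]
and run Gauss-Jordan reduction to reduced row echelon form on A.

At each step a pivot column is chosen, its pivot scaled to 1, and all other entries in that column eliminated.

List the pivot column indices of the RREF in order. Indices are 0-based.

step 1: normalize row 0 (÷-3) = (1, -1/3, 1, 1, 1/3)
  row 1: subtract -1×row0 = (0, 11/3, -2, -1, -8/3)
  row 2: subtract 3×row0 = (0, 2, -7, -6, -2)
  row 3: subtract -3×row0 = (0, 0, 4, 6, 3)
step 2: normalize row 1 (÷11/3) = (0, 1, -6/11, -3/11, -8/11)
  row 0: subtract -1/3×row1 = (1, 0, 9/11, 10/11, 1/11)
  row 2: subtract 2×row1 = (0, 0, -65/11, -60/11, -6/11)
step 3: normalize row 2 (÷-65/11) = (0, 0, 1, 12/13, 6/65)
  row 0: subtract 9/11×row2 = (1, 0, 0, 2/13, 1/65)
  row 1: subtract -6/11×row2 = (0, 1, 0, 3/13, -44/65)
  row 3: subtract 4×row2 = (0, 0, 0, 30/13, 171/65)
step 4: normalize row 3 (÷30/13) = (0, 0, 0, 1, 57/50)
  row 0: subtract 2/13×row3 = (1, 0, 0, 0, -4/25)
  row 1: subtract 3/13×row3 = (0, 1, 0, 0, -47/50)
  row 2: subtract 12/13×row3 = (0, 0, 1, 0, -24/25)

pivot columns: 0, 1, 2, 3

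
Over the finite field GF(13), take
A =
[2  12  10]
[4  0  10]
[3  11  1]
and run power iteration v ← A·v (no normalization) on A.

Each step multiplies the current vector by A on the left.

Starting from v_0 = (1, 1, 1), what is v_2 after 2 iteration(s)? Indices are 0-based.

v_2 = (2, 12, 7)

v_0 = (1, 1, 1).
v_1 = A·v_0 = (11, 1, 2).
v_2 = A·v_1 = (2, 12, 7).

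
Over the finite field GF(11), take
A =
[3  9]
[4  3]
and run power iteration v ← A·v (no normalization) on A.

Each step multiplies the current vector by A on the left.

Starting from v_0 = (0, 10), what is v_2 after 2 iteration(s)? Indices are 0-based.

v_0 = (0, 10).
v_1 = A·v_0 = (2, 8).
v_2 = A·v_1 = (1, 10).

v_2 = (1, 10)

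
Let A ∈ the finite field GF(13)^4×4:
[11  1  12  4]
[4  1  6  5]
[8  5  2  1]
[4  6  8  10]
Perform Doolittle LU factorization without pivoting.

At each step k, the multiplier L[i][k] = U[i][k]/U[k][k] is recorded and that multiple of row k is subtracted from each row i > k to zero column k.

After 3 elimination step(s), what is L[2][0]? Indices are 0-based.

L[2][0] = 9

Step 1: pivot at (0,0) is 11.
  row1 ← row1 − (11)·row0  ⇒  L[1][0]=11, U row1=(0, 3, 4, 0)
  row2 ← row2 − (9)·row0  ⇒  L[2][0]=9, U row2=(0, 9, 11, 4)
  row3 ← row3 − (11)·row0  ⇒  L[3][0]=11, U row3=(0, 8, 6, 5)
Step 2: pivot at (1,1) is 3.
  row2 ← row2 − (3)·row1  ⇒  L[2][1]=3, U row2=(0, 0, 12, 4)
  row3 ← row3 − (7)·row1  ⇒  L[3][1]=7, U row3=(0, 0, 4, 5)
Step 3: pivot at (2,2) is 12.
  row3 ← row3 − (9)·row2  ⇒  L[3][2]=9, U row3=(0, 0, 0, 8)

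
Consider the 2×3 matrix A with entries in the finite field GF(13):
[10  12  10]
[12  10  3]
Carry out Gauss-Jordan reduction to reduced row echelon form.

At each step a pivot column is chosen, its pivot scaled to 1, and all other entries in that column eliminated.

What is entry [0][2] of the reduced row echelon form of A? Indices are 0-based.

M[0][2] = 8

[1] R0 /= 10  ⇒  (1, 9, 1)
     R1 -= 12·R0  ⇒  (0, 6, 4)
[2] R1 /= 6  ⇒  (0, 1, 5)
     R0 -= 9·R1  ⇒  (1, 0, 8)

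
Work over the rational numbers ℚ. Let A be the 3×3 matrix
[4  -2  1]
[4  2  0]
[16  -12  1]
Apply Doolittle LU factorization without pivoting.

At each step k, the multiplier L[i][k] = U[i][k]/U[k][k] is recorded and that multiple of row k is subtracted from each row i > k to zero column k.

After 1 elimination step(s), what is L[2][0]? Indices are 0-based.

L[2][0] = 4

k=0: U[0][0]=4
  eliminate (1,0): mult=1, new row 1: (0, 4, -1); set L[1][0]=1
  eliminate (2,0): mult=4, new row 2: (0, -4, -3); set L[2][0]=4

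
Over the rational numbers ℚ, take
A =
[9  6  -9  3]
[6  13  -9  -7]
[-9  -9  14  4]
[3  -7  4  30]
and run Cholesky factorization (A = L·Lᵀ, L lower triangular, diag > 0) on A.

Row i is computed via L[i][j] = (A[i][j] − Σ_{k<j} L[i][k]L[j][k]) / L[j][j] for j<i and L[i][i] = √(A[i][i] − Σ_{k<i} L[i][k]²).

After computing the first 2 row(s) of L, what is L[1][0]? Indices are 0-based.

L[1][0] = 2

Step 1: L[0][0] = √(9) = 3.
  L[1][0] = (6) / L[0][0] = 2.
Step 2: L[1][1] = √(9) = 3.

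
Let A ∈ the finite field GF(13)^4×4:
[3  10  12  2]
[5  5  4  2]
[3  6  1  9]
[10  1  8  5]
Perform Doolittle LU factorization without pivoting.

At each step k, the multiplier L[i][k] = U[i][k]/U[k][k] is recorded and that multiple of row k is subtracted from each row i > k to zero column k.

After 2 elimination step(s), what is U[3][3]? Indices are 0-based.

U[3][3] = 5

k=0: U[0][0]=3
  eliminate (1,0): mult=6, new row 1: (0, 10, 10, 3); set L[1][0]=6
  eliminate (2,0): mult=1, new row 2: (0, 9, 2, 7); set L[2][0]=1
  eliminate (3,0): mult=12, new row 3: (0, 11, 7, 7); set L[3][0]=12
k=1: U[1][1]=10
  eliminate (2,1): mult=10, new row 2: (0, 0, 6, 3); set L[2][1]=10
  eliminate (3,1): mult=5, new row 3: (0, 0, 9, 5); set L[3][1]=5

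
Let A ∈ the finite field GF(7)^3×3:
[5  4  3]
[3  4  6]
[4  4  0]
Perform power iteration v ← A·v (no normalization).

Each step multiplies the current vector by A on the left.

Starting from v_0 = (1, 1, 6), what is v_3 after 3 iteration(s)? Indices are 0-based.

v_3 = (3, 6, 1)

v_0 = (1, 1, 6).
v_1 = A·v_0 = (6, 1, 1).
v_2 = A·v_1 = (2, 0, 0).
v_3 = A·v_2 = (3, 6, 1).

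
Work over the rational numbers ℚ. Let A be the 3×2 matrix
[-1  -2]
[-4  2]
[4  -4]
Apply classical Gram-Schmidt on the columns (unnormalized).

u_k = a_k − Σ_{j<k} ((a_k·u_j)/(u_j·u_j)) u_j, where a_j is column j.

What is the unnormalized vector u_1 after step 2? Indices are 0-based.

Step 1: u_0 = a_0 = (-1, -4, 4).
Step 2: u_1 = a_1 − (-2/3)·u_0 = (-8/3, -2/3, -4/3).

u_1 = (-8/3, -2/3, -4/3)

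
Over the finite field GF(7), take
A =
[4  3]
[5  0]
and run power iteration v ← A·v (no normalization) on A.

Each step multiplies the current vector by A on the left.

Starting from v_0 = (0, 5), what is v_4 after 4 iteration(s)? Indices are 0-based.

v_0 = (0, 5).
v_1 = A·v_0 = (1, 0).
v_2 = A·v_1 = (4, 5).
v_3 = A·v_2 = (3, 6).
v_4 = A·v_3 = (2, 1).

v_4 = (2, 1)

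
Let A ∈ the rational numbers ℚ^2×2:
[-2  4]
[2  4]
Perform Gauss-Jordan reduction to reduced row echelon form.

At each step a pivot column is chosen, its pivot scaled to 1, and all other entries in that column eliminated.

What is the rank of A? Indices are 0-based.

step 1: normalize row 0 (÷-2) = (1, -2)
  row 1: subtract 2×row0 = (0, 8)
step 2: normalize row 1 (÷8) = (0, 1)
  row 0: subtract -2×row1 = (1, 0)

rank = 2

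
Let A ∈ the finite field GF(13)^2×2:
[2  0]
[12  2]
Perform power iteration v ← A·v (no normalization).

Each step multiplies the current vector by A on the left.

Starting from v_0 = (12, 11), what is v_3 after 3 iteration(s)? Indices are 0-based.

v_0 = (12, 11).
v_1 = A·v_0 = (11, 10).
v_2 = A·v_1 = (9, 9).
v_3 = A·v_2 = (5, 9).

v_3 = (5, 9)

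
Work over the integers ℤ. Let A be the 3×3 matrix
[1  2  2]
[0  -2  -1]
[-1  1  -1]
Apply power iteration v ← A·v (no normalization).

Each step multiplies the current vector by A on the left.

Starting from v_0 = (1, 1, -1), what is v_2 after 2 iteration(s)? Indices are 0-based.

v_0 = (1, 1, -1).
v_1 = A·v_0 = (1, -1, 1).
v_2 = A·v_1 = (1, 1, -3).

v_2 = (1, 1, -3)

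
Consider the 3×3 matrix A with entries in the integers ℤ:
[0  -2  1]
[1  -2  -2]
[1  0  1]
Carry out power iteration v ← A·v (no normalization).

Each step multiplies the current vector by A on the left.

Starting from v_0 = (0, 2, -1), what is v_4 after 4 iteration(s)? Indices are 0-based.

v_4 = (-29, -28, -11)

v_0 = (0, 2, -1).
v_1 = A·v_0 = (-5, -2, -1).
v_2 = A·v_1 = (3, 1, -6).
v_3 = A·v_2 = (-8, 13, -3).
v_4 = A·v_3 = (-29, -28, -11).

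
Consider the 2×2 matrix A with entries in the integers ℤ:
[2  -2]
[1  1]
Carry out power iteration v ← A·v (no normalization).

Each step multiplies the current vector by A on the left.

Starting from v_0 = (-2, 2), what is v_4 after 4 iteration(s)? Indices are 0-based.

v_0 = (-2, 2).
v_1 = A·v_0 = (-8, 0).
v_2 = A·v_1 = (-16, -8).
v_3 = A·v_2 = (-16, -24).
v_4 = A·v_3 = (16, -40).

v_4 = (16, -40)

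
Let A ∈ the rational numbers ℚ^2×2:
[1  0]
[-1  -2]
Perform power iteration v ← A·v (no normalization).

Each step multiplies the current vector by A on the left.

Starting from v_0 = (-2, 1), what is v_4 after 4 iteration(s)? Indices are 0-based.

v_0 = (-2, 1).
v_1 = A·v_0 = (-2, 0).
v_2 = A·v_1 = (-2, 2).
v_3 = A·v_2 = (-2, -2).
v_4 = A·v_3 = (-2, 6).

v_4 = (-2, 6)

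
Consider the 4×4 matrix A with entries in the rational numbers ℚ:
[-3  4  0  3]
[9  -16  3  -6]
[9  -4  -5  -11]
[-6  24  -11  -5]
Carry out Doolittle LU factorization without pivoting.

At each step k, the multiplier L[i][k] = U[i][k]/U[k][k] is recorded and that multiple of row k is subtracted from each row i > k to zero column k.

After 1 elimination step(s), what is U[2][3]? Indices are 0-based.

k=0: U[0][0]=-3
  eliminate (1,0): mult=-3, new row 1: (0, -4, 3, 3); set L[1][0]=-3
  eliminate (2,0): mult=-3, new row 2: (0, 8, -5, -2); set L[2][0]=-3
  eliminate (3,0): mult=2, new row 3: (0, 16, -11, -11); set L[3][0]=2

U[2][3] = -2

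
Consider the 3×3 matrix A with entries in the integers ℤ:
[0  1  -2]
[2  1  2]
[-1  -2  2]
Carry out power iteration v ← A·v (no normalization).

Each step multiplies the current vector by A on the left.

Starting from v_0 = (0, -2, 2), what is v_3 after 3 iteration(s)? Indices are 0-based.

v_3 = (-30, 14, 38)

v_0 = (0, -2, 2).
v_1 = A·v_0 = (-6, 2, 8).
v_2 = A·v_1 = (-14, 6, 18).
v_3 = A·v_2 = (-30, 14, 38).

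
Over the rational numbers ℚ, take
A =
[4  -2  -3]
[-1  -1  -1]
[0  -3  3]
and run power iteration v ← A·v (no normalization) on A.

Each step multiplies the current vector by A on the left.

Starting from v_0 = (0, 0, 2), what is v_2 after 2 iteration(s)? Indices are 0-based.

v_0 = (0, 0, 2).
v_1 = A·v_0 = (-6, -2, 6).
v_2 = A·v_1 = (-38, 2, 24).

v_2 = (-38, 2, 24)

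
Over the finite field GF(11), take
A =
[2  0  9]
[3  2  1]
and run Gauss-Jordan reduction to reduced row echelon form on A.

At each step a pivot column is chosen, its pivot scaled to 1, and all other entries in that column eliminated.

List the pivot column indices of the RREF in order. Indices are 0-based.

pivot columns: 0, 1

step 1: normalize row 0 (÷2) = (1, 0, 10)
  row 1: subtract 3×row0 = (0, 2, 4)
step 2: normalize row 1 (÷2) = (0, 1, 2)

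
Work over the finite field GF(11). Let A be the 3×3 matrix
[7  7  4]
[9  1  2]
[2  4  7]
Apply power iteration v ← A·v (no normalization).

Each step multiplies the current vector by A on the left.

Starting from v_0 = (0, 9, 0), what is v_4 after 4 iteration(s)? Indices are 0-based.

v_4 = (1, 7, 4)

v_0 = (0, 9, 0).
v_1 = A·v_0 = (8, 9, 3).
v_2 = A·v_1 = (10, 10, 7).
v_3 = A·v_2 = (3, 4, 10).
v_4 = A·v_3 = (1, 7, 4).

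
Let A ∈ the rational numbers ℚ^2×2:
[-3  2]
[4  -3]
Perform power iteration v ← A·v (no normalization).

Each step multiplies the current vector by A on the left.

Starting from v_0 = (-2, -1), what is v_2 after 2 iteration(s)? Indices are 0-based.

v_2 = (-22, 31)

v_0 = (-2, -1).
v_1 = A·v_0 = (4, -5).
v_2 = A·v_1 = (-22, 31).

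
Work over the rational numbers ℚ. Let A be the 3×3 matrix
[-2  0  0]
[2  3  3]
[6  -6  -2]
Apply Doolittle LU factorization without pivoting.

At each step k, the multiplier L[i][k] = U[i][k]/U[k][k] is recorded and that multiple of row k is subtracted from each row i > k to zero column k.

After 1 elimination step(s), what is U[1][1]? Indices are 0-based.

[col 0] pivot -2
  R1 -= -1*R0 → (0, 3, 3)  (L[1][0] := -1)
  R2 -= -3*R0 → (0, -6, -2)  (L[2][0] := -3)

U[1][1] = 3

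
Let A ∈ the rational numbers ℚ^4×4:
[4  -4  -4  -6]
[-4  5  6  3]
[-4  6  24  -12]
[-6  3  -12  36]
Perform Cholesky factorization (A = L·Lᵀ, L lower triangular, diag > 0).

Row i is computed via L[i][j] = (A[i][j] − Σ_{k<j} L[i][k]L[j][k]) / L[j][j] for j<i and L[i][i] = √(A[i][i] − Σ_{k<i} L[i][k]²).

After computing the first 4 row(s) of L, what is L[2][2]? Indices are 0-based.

L[2][2] = 4

Step 1: L[0][0] = √(4) = 2.
  L[1][0] = (-4) / L[0][0] = -2.
Step 2: L[1][1] = √(1) = 1.
  L[2][0] = (-4) / L[0][0] = -2.
  L[2][1] = (2) / L[1][1] = 2.
Step 3: L[2][2] = √(16) = 4.
  L[3][0] = (-6) / L[0][0] = -3.
  L[3][1] = (-3) / L[1][1] = -3.
  L[3][2] = (-12) / L[2][2] = -3.
Step 4: L[3][3] = √(9) = 3.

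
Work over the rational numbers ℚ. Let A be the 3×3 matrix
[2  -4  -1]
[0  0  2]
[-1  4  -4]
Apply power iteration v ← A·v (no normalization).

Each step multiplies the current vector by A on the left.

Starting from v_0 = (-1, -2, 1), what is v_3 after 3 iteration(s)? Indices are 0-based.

v_0 = (-1, -2, 1).
v_1 = A·v_0 = (5, 2, -11).
v_2 = A·v_1 = (13, -22, 47).
v_3 = A·v_2 = (67, 94, -289).

v_3 = (67, 94, -289)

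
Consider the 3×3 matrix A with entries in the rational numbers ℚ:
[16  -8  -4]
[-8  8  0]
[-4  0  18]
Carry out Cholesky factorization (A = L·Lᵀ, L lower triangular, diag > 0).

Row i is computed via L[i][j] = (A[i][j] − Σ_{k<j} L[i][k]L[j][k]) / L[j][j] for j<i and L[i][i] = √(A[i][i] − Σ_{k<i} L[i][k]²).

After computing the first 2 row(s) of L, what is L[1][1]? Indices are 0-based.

L[1][1] = 2

Step 1: L[0][0] = √(16) = 4.
  L[1][0] = (-8) / L[0][0] = -2.
Step 2: L[1][1] = √(4) = 2.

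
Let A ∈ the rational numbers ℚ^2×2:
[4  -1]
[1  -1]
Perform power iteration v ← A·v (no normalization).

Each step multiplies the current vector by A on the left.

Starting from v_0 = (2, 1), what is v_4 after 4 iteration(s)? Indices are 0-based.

v_0 = (2, 1).
v_1 = A·v_0 = (7, 1).
v_2 = A·v_1 = (27, 6).
v_3 = A·v_2 = (102, 21).
v_4 = A·v_3 = (387, 81).

v_4 = (387, 81)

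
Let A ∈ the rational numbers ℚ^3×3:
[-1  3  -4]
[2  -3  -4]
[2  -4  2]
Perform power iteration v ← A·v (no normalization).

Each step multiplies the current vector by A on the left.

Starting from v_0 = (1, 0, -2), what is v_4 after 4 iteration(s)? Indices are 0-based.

v_0 = (1, 0, -2).
v_1 = A·v_0 = (7, 10, -2).
v_2 = A·v_1 = (31, -8, -30).
v_3 = A·v_2 = (65, 206, 34).
v_4 = A·v_3 = (417, -624, -626).

v_4 = (417, -624, -626)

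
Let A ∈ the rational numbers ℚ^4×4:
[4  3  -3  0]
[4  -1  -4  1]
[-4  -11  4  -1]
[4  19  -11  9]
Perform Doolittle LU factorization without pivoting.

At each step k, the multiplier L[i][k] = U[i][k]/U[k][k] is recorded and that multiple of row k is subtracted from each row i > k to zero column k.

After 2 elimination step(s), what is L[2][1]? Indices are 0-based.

L[2][1] = 2

k=0: U[0][0]=4
  eliminate (1,0): mult=1, new row 1: (0, -4, -1, 1); set L[1][0]=1
  eliminate (2,0): mult=-1, new row 2: (0, -8, 1, -1); set L[2][0]=-1
  eliminate (3,0): mult=1, new row 3: (0, 16, -8, 9); set L[3][0]=1
k=1: U[1][1]=-4
  eliminate (2,1): mult=2, new row 2: (0, 0, 3, -3); set L[2][1]=2
  eliminate (3,1): mult=-4, new row 3: (0, 0, -12, 13); set L[3][1]=-4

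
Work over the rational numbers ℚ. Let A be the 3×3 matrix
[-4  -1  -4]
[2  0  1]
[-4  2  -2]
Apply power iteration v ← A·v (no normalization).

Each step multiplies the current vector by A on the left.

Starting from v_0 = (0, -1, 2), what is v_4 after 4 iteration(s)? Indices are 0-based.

v_4 = (2592, -1040, 2368)

v_0 = (0, -1, 2).
v_1 = A·v_0 = (-7, 2, -6).
v_2 = A·v_1 = (50, -20, 44).
v_3 = A·v_2 = (-356, 144, -328).
v_4 = A·v_3 = (2592, -1040, 2368).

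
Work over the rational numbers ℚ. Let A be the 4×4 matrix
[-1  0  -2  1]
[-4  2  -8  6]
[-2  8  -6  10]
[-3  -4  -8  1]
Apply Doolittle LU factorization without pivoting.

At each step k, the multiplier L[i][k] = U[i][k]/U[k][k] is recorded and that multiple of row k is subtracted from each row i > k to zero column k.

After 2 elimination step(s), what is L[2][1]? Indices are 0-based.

Step 1: pivot at (0,0) is -1.
  row1 ← row1 − (4)·row0  ⇒  L[1][0]=4, U row1=(0, 2, 0, 2)
  row2 ← row2 − (2)·row0  ⇒  L[2][0]=2, U row2=(0, 8, -2, 8)
  row3 ← row3 − (3)·row0  ⇒  L[3][0]=3, U row3=(0, -4, -2, -2)
Step 2: pivot at (1,1) is 2.
  row2 ← row2 − (4)·row1  ⇒  L[2][1]=4, U row2=(0, 0, -2, 0)
  row3 ← row3 − (-2)·row1  ⇒  L[3][1]=-2, U row3=(0, 0, -2, 2)

L[2][1] = 4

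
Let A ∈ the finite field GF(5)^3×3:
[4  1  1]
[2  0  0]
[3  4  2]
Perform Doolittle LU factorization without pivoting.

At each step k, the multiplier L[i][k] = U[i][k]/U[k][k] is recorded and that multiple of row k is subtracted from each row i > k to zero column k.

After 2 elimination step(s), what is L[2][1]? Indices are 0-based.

k=0: U[0][0]=4
  eliminate (1,0): mult=3, new row 1: (0, 2, 2); set L[1][0]=3
  eliminate (2,0): mult=2, new row 2: (0, 2, 0); set L[2][0]=2
k=1: U[1][1]=2
  eliminate (2,1): mult=1, new row 2: (0, 0, 3); set L[2][1]=1

L[2][1] = 1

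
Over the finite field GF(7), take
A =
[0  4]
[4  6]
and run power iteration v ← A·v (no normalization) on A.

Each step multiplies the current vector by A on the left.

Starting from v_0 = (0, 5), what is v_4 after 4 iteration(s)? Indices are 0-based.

v_4 = (5, 6)

v_0 = (0, 5).
v_1 = A·v_0 = (6, 2).
v_2 = A·v_1 = (1, 1).
v_3 = A·v_2 = (4, 3).
v_4 = A·v_3 = (5, 6).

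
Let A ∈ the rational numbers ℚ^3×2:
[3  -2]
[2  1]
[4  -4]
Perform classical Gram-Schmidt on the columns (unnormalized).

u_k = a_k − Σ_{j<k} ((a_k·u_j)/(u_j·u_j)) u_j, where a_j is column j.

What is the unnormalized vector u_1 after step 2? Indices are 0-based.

Step 1: u_0 = a_0 = (3, 2, 4).
Step 2: u_1 = a_1 − (-20/29)·u_0 = (2/29, 69/29, -36/29).

u_1 = (2/29, 69/29, -36/29)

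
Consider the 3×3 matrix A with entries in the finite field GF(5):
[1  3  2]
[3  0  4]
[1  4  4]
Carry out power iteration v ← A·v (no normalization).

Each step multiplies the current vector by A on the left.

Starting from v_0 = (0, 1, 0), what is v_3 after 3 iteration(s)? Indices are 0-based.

v_0 = (0, 1, 0).
v_1 = A·v_0 = (3, 0, 4).
v_2 = A·v_1 = (1, 0, 4).
v_3 = A·v_2 = (4, 4, 2).

v_3 = (4, 4, 2)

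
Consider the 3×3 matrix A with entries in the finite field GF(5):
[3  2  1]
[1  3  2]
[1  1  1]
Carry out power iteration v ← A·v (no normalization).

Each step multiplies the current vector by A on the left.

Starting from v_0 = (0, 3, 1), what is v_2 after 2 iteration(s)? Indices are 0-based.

v_2 = (2, 3, 2)

v_0 = (0, 3, 1).
v_1 = A·v_0 = (2, 1, 4).
v_2 = A·v_1 = (2, 3, 2).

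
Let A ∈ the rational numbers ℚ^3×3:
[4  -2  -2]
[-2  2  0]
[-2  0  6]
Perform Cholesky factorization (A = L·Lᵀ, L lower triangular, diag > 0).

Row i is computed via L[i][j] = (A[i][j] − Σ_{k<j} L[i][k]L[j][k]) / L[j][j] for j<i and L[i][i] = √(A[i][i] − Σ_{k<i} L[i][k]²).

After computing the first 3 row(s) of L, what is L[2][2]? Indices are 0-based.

Step 1: L[0][0] = √(4) = 2.
  L[1][0] = (-2) / L[0][0] = -1.
Step 2: L[1][1] = √(1) = 1.
  L[2][0] = (-2) / L[0][0] = -1.
  L[2][1] = (-1) / L[1][1] = -1.
Step 3: L[2][2] = √(4) = 2.

L[2][2] = 2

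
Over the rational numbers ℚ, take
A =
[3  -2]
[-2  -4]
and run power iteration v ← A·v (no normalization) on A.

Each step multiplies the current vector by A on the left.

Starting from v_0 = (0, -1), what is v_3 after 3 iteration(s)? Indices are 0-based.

v_0 = (0, -1).
v_1 = A·v_0 = (2, 4).
v_2 = A·v_1 = (-2, -20).
v_3 = A·v_2 = (34, 84).

v_3 = (34, 84)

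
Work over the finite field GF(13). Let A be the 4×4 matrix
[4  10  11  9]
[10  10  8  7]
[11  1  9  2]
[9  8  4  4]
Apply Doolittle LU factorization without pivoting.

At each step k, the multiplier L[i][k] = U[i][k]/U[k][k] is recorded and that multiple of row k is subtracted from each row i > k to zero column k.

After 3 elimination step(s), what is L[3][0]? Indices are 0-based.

L[3][0] = 12

[col 0] pivot 4
  R1 -= 9*R0 → (0, 11, 0, 4)  (L[1][0] := 9)
  R2 -= 6*R0 → (0, 6, 8, 0)  (L[2][0] := 6)
  R3 -= 12*R0 → (0, 5, 2, 0)  (L[3][0] := 12)
[col 1] pivot 11
  R2 -= 10*R1 → (0, 0, 8, 12)  (L[2][1] := 10)
  R3 -= 4*R1 → (0, 0, 2, 10)  (L[3][1] := 4)
[col 2] pivot 8
  R3 -= 10*R2 → (0, 0, 0, 7)  (L[3][2] := 10)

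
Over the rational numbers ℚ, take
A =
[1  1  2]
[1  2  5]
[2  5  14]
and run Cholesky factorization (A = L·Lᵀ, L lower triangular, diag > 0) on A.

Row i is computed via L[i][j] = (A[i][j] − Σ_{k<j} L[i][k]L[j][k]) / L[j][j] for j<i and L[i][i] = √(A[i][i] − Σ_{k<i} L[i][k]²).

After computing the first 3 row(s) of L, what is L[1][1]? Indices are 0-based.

Step 1: L[0][0] = √(1) = 1.
  L[1][0] = (1) / L[0][0] = 1.
Step 2: L[1][1] = √(1) = 1.
  L[2][0] = (2) / L[0][0] = 2.
  L[2][1] = (3) / L[1][1] = 3.
Step 3: L[2][2] = √(1) = 1.

L[1][1] = 1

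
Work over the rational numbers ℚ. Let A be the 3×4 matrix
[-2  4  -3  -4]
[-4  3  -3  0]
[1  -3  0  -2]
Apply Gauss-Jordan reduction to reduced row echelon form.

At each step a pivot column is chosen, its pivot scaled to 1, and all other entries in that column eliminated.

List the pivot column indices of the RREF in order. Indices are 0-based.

step 1: normalize row 0 (÷-2) = (1, -2, 3/2, 2)
  row 1: subtract -4×row0 = (0, -5, 3, 8)
  row 2: subtract 1×row0 = (0, -1, -3/2, -4)
step 2: normalize row 1 (÷-5) = (0, 1, -3/5, -8/5)
  row 0: subtract -2×row1 = (1, 0, 3/10, -6/5)
  row 2: subtract -1×row1 = (0, 0, -21/10, -28/5)
step 3: normalize row 2 (÷-21/10) = (0, 0, 1, 8/3)
  row 0: subtract 3/10×row2 = (1, 0, 0, -2)
  row 1: subtract -3/5×row2 = (0, 1, 0, 0)

pivot columns: 0, 1, 2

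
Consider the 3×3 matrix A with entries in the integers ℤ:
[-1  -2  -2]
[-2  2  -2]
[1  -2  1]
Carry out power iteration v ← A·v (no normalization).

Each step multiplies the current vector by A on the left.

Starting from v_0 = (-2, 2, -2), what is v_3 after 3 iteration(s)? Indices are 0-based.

v_0 = (-2, 2, -2).
v_1 = A·v_0 = (2, 12, -8).
v_2 = A·v_1 = (-10, 36, -30).
v_3 = A·v_2 = (-2, 152, -112).

v_3 = (-2, 152, -112)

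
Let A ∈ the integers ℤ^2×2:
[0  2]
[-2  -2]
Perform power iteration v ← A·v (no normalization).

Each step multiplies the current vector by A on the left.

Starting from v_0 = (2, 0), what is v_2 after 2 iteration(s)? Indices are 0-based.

v_2 = (-8, 8)

v_0 = (2, 0).
v_1 = A·v_0 = (0, -4).
v_2 = A·v_1 = (-8, 8).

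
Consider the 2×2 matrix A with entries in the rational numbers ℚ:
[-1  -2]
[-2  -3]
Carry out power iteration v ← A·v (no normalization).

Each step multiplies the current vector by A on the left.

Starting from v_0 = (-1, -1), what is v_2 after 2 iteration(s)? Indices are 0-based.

v_0 = (-1, -1).
v_1 = A·v_0 = (3, 5).
v_2 = A·v_1 = (-13, -21).

v_2 = (-13, -21)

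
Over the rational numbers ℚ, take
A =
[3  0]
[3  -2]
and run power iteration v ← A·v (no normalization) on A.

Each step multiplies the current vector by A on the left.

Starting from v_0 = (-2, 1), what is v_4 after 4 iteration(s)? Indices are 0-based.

v_4 = (-162, -62)

v_0 = (-2, 1).
v_1 = A·v_0 = (-6, -8).
v_2 = A·v_1 = (-18, -2).
v_3 = A·v_2 = (-54, -50).
v_4 = A·v_3 = (-162, -62).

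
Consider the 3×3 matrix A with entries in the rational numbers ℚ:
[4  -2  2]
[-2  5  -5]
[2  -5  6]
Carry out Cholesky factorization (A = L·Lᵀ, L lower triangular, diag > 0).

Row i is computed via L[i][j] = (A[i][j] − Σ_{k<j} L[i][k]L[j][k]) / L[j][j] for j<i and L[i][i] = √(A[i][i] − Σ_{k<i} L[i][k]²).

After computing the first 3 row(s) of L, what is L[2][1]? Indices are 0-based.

Step 1: L[0][0] = √(4) = 2.
  L[1][0] = (-2) / L[0][0] = -1.
Step 2: L[1][1] = √(4) = 2.
  L[2][0] = (2) / L[0][0] = 1.
  L[2][1] = (-4) / L[1][1] = -2.
Step 3: L[2][2] = √(1) = 1.

L[2][1] = -2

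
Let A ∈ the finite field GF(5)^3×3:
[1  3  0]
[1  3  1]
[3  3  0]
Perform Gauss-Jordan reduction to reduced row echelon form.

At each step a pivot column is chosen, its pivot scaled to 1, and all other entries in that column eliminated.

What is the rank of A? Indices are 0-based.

pivot(0,0)=1: scale R0 → (1, 3, 0)
  clear (1,0): R1 −= (1)R0 → (0, 0, 1)
  clear (2,0): R2 −= (3)R0 → (0, 4, 0)
pivot(1,1): swap R1↔R2
pivot(1,1)=4: scale R1 → (0, 1, 0)
  clear (0,1): R0 −= (3)R1 → (1, 0, 0)
pivot(2,2)=1: scale R2 → (0, 0, 1)

rank = 3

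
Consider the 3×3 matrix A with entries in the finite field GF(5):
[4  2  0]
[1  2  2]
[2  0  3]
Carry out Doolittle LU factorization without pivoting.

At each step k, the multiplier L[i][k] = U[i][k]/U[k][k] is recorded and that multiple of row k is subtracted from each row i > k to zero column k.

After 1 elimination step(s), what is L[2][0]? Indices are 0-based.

[col 0] pivot 4
  R1 -= 4*R0 → (0, 4, 2)  (L[1][0] := 4)
  R2 -= 3*R0 → (0, 4, 3)  (L[2][0] := 3)

L[2][0] = 3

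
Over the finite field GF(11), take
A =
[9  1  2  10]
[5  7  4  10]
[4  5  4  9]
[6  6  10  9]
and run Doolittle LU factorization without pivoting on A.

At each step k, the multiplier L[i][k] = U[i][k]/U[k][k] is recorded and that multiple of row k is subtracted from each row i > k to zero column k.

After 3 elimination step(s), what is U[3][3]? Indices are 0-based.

U[3][3] = 1

Step 1: pivot at (0,0) is 9.
  row1 ← row1 − (3)·row0  ⇒  L[1][0]=3, U row1=(0, 4, 9, 2)
  row2 ← row2 − (9)·row0  ⇒  L[2][0]=9, U row2=(0, 7, 8, 7)
  row3 ← row3 − (8)·row0  ⇒  L[3][0]=8, U row3=(0, 9, 5, 6)
Step 2: pivot at (1,1) is 4.
  row2 ← row2 − (10)·row1  ⇒  L[2][1]=10, U row2=(0, 0, 6, 9)
  row3 ← row3 − (5)·row1  ⇒  L[3][1]=5, U row3=(0, 0, 4, 7)
Step 3: pivot at (2,2) is 6.
  row3 ← row3 − (8)·row2  ⇒  L[3][2]=8, U row3=(0, 0, 0, 1)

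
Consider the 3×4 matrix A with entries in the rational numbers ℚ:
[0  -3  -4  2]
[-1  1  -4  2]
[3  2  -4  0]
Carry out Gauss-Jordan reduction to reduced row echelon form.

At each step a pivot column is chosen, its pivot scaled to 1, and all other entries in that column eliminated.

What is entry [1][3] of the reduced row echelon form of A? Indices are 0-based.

[1] R0 <-> R1
[1] R0 /= -1  ⇒  (1, -1, 4, -2)
     R2 -= 3·R0  ⇒  (0, 5, -16, 6)
[2] R1 /= -3  ⇒  (0, 1, 4/3, -2/3)
     R0 -= -1·R1  ⇒  (1, 0, 16/3, -8/3)
     R2 -= 5·R1  ⇒  (0, 0, -68/3, 28/3)
[3] R2 /= -68/3  ⇒  (0, 0, 1, -7/17)
     R0 -= 16/3·R2  ⇒  (1, 0, 0, -8/17)
     R1 -= 4/3·R2  ⇒  (0, 1, 0, -2/17)

M[1][3] = -2/17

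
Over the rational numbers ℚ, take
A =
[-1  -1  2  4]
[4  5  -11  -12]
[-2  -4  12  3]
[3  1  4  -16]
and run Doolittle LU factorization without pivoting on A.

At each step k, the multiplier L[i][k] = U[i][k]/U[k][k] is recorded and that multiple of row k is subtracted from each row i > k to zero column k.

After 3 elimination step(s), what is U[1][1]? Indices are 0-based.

U[1][1] = 1

Step 1: pivot at (0,0) is -1.
  row1 ← row1 − (-4)·row0  ⇒  L[1][0]=-4, U row1=(0, 1, -3, 4)
  row2 ← row2 − (2)·row0  ⇒  L[2][0]=2, U row2=(0, -2, 8, -5)
  row3 ← row3 − (-3)·row0  ⇒  L[3][0]=-3, U row3=(0, -2, 10, -4)
Step 2: pivot at (1,1) is 1.
  row2 ← row2 − (-2)·row1  ⇒  L[2][1]=-2, U row2=(0, 0, 2, 3)
  row3 ← row3 − (-2)·row1  ⇒  L[3][1]=-2, U row3=(0, 0, 4, 4)
Step 3: pivot at (2,2) is 2.
  row3 ← row3 − (2)·row2  ⇒  L[3][2]=2, U row3=(0, 0, 0, -2)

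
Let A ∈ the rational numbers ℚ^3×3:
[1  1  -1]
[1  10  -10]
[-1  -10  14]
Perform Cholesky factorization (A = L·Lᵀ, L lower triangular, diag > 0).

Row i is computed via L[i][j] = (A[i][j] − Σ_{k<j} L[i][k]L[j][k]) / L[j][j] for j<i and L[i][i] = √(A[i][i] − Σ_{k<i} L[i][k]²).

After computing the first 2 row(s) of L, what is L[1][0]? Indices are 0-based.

Step 1: L[0][0] = √(1) = 1.
  L[1][0] = (1) / L[0][0] = 1.
Step 2: L[1][1] = √(9) = 3.

L[1][0] = 1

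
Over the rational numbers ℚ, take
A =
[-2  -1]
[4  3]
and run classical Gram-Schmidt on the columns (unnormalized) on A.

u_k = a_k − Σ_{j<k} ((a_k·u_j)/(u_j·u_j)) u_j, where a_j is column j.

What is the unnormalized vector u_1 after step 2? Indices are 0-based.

Step 1: u_0 = a_0 = (-2, 4).
Step 2: u_1 = a_1 − (7/10)·u_0 = (2/5, 1/5).

u_1 = (2/5, 1/5)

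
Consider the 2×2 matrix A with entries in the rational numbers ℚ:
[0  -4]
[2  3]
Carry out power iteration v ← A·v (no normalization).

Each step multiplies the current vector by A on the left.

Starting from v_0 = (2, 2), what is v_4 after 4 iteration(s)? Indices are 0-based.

v_0 = (2, 2).
v_1 = A·v_0 = (-8, 10).
v_2 = A·v_1 = (-40, 14).
v_3 = A·v_2 = (-56, -38).
v_4 = A·v_3 = (152, -226).

v_4 = (152, -226)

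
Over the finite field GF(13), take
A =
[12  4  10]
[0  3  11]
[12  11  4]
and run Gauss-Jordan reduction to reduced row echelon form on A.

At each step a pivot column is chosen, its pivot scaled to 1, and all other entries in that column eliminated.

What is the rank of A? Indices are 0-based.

rank = 3

pivot(0,0)=12: scale R0 → (1, 9, 3)
  clear (2,0): R2 −= (12)R0 → (0, 7, 7)
pivot(1,1)=3: scale R1 → (0, 1, 8)
  clear (0,1): R0 −= (9)R1 → (1, 0, 9)
  clear (2,1): R2 −= (7)R1 → (0, 0, 3)
pivot(2,2)=3: scale R2 → (0, 0, 1)
  clear (0,2): R0 −= (9)R2 → (1, 0, 0)
  clear (1,2): R1 −= (8)R2 → (0, 1, 0)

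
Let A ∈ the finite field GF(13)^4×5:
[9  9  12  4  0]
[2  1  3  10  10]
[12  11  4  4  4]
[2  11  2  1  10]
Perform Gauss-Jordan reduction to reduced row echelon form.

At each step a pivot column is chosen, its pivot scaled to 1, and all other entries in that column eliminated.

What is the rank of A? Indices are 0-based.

rank = 4

step 1: normalize row 0 (÷9) = (1, 1, 10, 12, 0)
  row 1: subtract 2×row0 = (0, 12, 9, 12, 10)
  row 2: subtract 12×row0 = (0, 12, 1, 3, 4)
  row 3: subtract 2×row0 = (0, 9, 8, 3, 10)
step 2: normalize row 1 (÷12) = (0, 1, 4, 1, 3)
  row 0: subtract 1×row1 = (1, 0, 6, 11, 10)
  row 2: subtract 12×row1 = (0, 0, 5, 4, 7)
  row 3: subtract 9×row1 = (0, 0, 11, 7, 9)
step 3: normalize row 2 (÷5) = (0, 0, 1, 6, 4)
  row 0: subtract 6×row2 = (1, 0, 0, 1, 12)
  row 1: subtract 4×row2 = (0, 1, 0, 3, 0)
  row 3: subtract 11×row2 = (0, 0, 0, 6, 4)
step 4: normalize row 3 (÷6) = (0, 0, 0, 1, 5)
  row 0: subtract 1×row3 = (1, 0, 0, 0, 7)
  row 1: subtract 3×row3 = (0, 1, 0, 0, 11)
  row 2: subtract 6×row3 = (0, 0, 1, 0, 0)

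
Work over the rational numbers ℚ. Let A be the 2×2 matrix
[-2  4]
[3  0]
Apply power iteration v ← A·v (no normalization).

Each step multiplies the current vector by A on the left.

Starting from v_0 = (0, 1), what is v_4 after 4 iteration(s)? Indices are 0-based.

v_0 = (0, 1).
v_1 = A·v_0 = (4, 0).
v_2 = A·v_1 = (-8, 12).
v_3 = A·v_2 = (64, -24).
v_4 = A·v_3 = (-224, 192).

v_4 = (-224, 192)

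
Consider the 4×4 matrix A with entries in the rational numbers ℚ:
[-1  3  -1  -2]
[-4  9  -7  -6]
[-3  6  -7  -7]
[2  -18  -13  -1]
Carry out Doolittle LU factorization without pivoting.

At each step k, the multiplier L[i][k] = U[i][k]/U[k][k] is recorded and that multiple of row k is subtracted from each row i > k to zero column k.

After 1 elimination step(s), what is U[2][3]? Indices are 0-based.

[col 0] pivot -1
  R1 -= 4*R0 → (0, -3, -3, 2)  (L[1][0] := 4)
  R2 -= 3*R0 → (0, -3, -4, -1)  (L[2][0] := 3)
  R3 -= -2*R0 → (0, -12, -15, -5)  (L[3][0] := -2)

U[2][3] = -1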